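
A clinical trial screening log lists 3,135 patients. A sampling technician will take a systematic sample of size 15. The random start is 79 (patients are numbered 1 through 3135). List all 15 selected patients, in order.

79, 288, 497, 706, 915, 1124, 1333, 1542, 1751, 1960, 2169, 2378, 2587, 2796, 3005

k = N/n = 3135/15 = 209
patient 1: 79
patient 2: 79 + 209 = 288
patient 3: 288 + 209 = 497
patient 4: 497 + 209 = 706
patient 5: 706 + 209 = 915
patient 6: 915 + 209 = 1124
patient 7: 1124 + 209 = 1333
patient 8: 1333 + 209 = 1542
patient 9: 1542 + 209 = 1751
patient 10: 1751 + 209 = 1960
patient 11: 1960 + 209 = 2169
patient 12: 2169 + 209 = 2378
patient 13: 2378 + 209 = 2587
patient 14: 2587 + 209 = 2796
patient 15: 2796 + 209 = 3005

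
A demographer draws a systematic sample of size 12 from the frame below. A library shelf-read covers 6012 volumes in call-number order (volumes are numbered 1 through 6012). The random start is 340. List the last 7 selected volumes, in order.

k = N/n = 6012/12 = 501
6th selection = 340 + 5×501 = 2845
7th: 2845 + 501 = 3346
8th: 3346 + 501 = 3847
9th: 3847 + 501 = 4348
10th: 4348 + 501 = 4849
11th: 4849 + 501 = 5350
12th: 5350 + 501 = 5851

2845, 3346, 3847, 4348, 4849, 5350, 5851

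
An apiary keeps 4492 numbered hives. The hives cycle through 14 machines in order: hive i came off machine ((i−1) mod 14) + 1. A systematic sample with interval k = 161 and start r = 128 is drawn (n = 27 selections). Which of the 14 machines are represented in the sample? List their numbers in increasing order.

2, 9

Consecutive selections differ by k = 161, so their machine numbers differ by 161 mod 14 = 7.
gcd(161, 14) = 7, so the sample visits 14/7 = 2 distinct residues mod 14.
Start 128 is machine 2; the machines hit are 2, 9.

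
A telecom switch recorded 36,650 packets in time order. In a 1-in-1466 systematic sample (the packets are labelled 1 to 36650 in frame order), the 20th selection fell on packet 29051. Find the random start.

k = 1466
r = 29051 − (20−1)×1466 = 29051 − 27854 = 1197

1197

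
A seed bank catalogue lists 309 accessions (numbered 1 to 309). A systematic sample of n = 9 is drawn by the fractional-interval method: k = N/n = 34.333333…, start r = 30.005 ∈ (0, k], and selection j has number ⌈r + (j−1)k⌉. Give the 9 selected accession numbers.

31, 65, 99, 134, 168, 202, 237, 271, 305

j=1: r + 0k = 30.005 → ⌈·⌉ = 31
j=2: r + 1k = 64.338333… → ⌈·⌉ = 65
j=3: r + 2k = 98.671666… → ⌈·⌉ = 99
j=4: r + 3k = 133.005 → ⌈·⌉ = 134
j=5: r + 4k = 167.338333… → ⌈·⌉ = 168
j=6: r + 5k = 201.671666… → ⌈·⌉ = 202
j=7: r + 6k = 236.005 → ⌈·⌉ = 237
j=8: r + 7k = 270.338333… → ⌈·⌉ = 271
j=9: r + 8k = 304.671666… → ⌈·⌉ = 305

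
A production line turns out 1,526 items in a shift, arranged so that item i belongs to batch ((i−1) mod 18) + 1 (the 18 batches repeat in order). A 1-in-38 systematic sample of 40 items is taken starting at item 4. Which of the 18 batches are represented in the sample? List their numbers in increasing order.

Consecutive selections differ by k = 38, so their batch numbers differ by 38 mod 18 = 2.
gcd(38, 18) = 2, so the sample visits 18/2 = 9 distinct residues mod 18.
Start 4 is batch 4; the batches hit are 2, 4, 6, 8, 10, 12, 14, 16, 18.

2, 4, 6, 8, 10, 12, 14, 16, 18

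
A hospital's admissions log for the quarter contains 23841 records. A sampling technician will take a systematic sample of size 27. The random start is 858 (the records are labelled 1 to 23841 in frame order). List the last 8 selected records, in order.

k = N/n = 23841/27 = 883
20th selection = 858 + 19×883 = 17635
21st: 17635 + 883 = 18518
22nd: 18518 + 883 = 19401
23rd: 19401 + 883 = 20284
24th: 20284 + 883 = 21167
25th: 21167 + 883 = 22050
26th: 22050 + 883 = 22933
27th: 22933 + 883 = 23816

17635, 18518, 19401, 20284, 21167, 22050, 22933, 23816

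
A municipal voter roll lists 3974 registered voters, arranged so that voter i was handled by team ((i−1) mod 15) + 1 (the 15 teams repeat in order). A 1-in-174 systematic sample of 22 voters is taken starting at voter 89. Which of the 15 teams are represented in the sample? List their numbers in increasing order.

Consecutive selections differ by k = 174, so their team numbers differ by 174 mod 15 = 9.
gcd(174, 15) = 3, so the sample visits 15/3 = 5 distinct residues mod 15.
Start 89 is team 14; the teams hit are 2, 5, 8, 11, 14.

2, 5, 8, 11, 14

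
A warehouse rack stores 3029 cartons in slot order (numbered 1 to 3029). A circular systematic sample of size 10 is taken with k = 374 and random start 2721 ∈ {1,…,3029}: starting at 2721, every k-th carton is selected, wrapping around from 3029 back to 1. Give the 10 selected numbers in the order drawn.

2721, 66, 440, 814, 1188, 1562, 1936, 2310, 2684, 29

Selection 1: 2721
Selection 2: 2721 + 374 = 3095 → 3095 − 3029 = 66
Selection 3: 66 + 374 = 440
Selection 4: 440 + 374 = 814
Selection 5: 814 + 374 = 1188
Selection 6: 1188 + 374 = 1562
Selection 7: 1562 + 374 = 1936
Selection 8: 1936 + 374 = 2310
Selection 9: 2310 + 374 = 2684
Selection 10: 2684 + 374 = 3058 → 3058 − 3029 = 29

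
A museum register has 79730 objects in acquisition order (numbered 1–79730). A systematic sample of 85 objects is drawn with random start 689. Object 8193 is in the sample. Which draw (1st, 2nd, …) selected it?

k = 79730/85 = 938
position = (8193 − 689)/938 + 1 = 7504/938 + 1 = 8 + 1 = 9

9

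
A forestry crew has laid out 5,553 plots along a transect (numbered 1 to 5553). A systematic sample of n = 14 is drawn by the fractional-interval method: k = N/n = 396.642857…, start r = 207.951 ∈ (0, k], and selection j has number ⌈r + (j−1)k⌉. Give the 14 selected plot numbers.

208, 605, 1002, 1398, 1795, 2192, 2588, 2985, 3382, 3778, 4175, 4572, 4968, 5365

j=1: r + 0k = 207.951 → ⌈·⌉ = 208
j=2: r + 1k = 604.593857… → ⌈·⌉ = 605
j=3: r + 2k = 1001.236714… → ⌈·⌉ = 1002
j=4: r + 3k = 1397.879571… → ⌈·⌉ = 1398
j=5: r + 4k = 1794.522428… → ⌈·⌉ = 1795
j=6: r + 5k = 2191.165285… → ⌈·⌉ = 2192
j=7: r + 6k = 2587.808142… → ⌈·⌉ = 2588
j=8: r + 7k = 2984.451 → ⌈·⌉ = 2985
j=9: r + 8k = 3381.093857… → ⌈·⌉ = 3382
j=10: r + 9k = 3777.736714… → ⌈·⌉ = 3778
j=11: r + 10k = 4174.379571… → ⌈·⌉ = 4175
j=12: r + 11k = 4571.022428… → ⌈·⌉ = 4572
j=13: r + 12k = 4967.665285… → ⌈·⌉ = 4968
j=14: r + 13k = 5364.308142… → ⌈·⌉ = 5365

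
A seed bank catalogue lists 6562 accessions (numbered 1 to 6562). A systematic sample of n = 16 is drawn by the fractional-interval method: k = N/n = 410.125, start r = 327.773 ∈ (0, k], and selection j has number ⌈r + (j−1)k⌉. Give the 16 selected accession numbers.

328, 738, 1149, 1559, 1969, 2379, 2789, 3199, 3609, 4019, 4430, 4840, 5250, 5660, 6070, 6480

j=1: r + 0k = 327.773 → ⌈·⌉ = 328
j=2: r + 1k = 737.898 → ⌈·⌉ = 738
j=3: r + 2k = 1148.023 → ⌈·⌉ = 1149
j=4: r + 3k = 1558.148 → ⌈·⌉ = 1559
j=5: r + 4k = 1968.273 → ⌈·⌉ = 1969
j=6: r + 5k = 2378.398 → ⌈·⌉ = 2379
j=7: r + 6k = 2788.523 → ⌈·⌉ = 2789
j=8: r + 7k = 3198.648 → ⌈·⌉ = 3199
j=9: r + 8k = 3608.773 → ⌈·⌉ = 3609
j=10: r + 9k = 4018.898 → ⌈·⌉ = 4019
j=11: r + 10k = 4429.023 → ⌈·⌉ = 4430
j=12: r + 11k = 4839.148 → ⌈·⌉ = 4840
j=13: r + 12k = 5249.273 → ⌈·⌉ = 5250
j=14: r + 13k = 5659.398 → ⌈·⌉ = 5660
j=15: r + 14k = 6069.523 → ⌈·⌉ = 6070
j=16: r + 15k = 6479.648 → ⌈·⌉ = 6480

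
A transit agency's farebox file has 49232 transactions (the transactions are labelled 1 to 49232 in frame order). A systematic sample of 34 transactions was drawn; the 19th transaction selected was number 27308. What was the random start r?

1244

k = 49232/34 = 1448
r = 27308 − (19−1)×1448 = 27308 − 26064 = 1244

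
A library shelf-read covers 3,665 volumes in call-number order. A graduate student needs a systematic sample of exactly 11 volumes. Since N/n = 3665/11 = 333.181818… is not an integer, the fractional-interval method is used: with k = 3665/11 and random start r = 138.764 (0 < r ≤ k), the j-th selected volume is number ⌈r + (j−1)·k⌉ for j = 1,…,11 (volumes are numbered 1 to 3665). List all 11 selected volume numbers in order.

j=1: r + 0k = 138.764 → ⌈·⌉ = 139
j=2: r + 1k = 471.945818… → ⌈·⌉ = 472
j=3: r + 2k = 805.127636… → ⌈·⌉ = 806
j=4: r + 3k = 1138.309454… → ⌈·⌉ = 1139
j=5: r + 4k = 1471.491272… → ⌈·⌉ = 1472
j=6: r + 5k = 1804.673090… → ⌈·⌉ = 1805
j=7: r + 6k = 2137.854909… → ⌈·⌉ = 2138
j=8: r + 7k = 2471.036727… → ⌈·⌉ = 2472
j=9: r + 8k = 2804.218545… → ⌈·⌉ = 2805
j=10: r + 9k = 3137.400363… → ⌈·⌉ = 3138
j=11: r + 10k = 3470.582181… → ⌈·⌉ = 3471

139, 472, 806, 1139, 1472, 1805, 2138, 2472, 2805, 3138, 3471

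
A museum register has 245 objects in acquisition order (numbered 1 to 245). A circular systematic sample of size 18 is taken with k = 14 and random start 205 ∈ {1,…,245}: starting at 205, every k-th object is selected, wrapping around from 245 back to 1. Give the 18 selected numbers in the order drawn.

Selection 1: 205
Selection 2: 205 + 14 = 219
Selection 3: 219 + 14 = 233
Selection 4: 233 + 14 = 247 → 247 − 245 = 2
Selection 5: 2 + 14 = 16
Selection 6: 16 + 14 = 30
Selection 7: 30 + 14 = 44
Selection 8: 44 + 14 = 58
Selection 9: 58 + 14 = 72
Selection 10: 72 + 14 = 86
Selection 11: 86 + 14 = 100
Selection 12: 100 + 14 = 114
Selection 13: 114 + 14 = 128
Selection 14: 128 + 14 = 142
Selection 15: 142 + 14 = 156
Selection 16: 156 + 14 = 170
Selection 17: 170 + 14 = 184
Selection 18: 184 + 14 = 198

205, 219, 233, 2, 16, 30, 44, 58, 72, 86, 100, 114, 128, 142, 156, 170, 184, 198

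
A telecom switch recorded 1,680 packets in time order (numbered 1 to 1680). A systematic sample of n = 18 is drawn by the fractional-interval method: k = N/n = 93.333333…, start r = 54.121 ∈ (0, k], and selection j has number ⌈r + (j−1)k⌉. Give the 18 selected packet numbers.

j=1: r + 0k = 54.121 → ⌈·⌉ = 55
j=2: r + 1k = 147.454333… → ⌈·⌉ = 148
j=3: r + 2k = 240.787666… → ⌈·⌉ = 241
j=4: r + 3k = 334.121 → ⌈·⌉ = 335
j=5: r + 4k = 427.454333… → ⌈·⌉ = 428
j=6: r + 5k = 520.787666… → ⌈·⌉ = 521
j=7: r + 6k = 614.121 → ⌈·⌉ = 615
j=8: r + 7k = 707.454333… → ⌈·⌉ = 708
j=9: r + 8k = 800.787666… → ⌈·⌉ = 801
j=10: r + 9k = 894.121 → ⌈·⌉ = 895
j=11: r + 10k = 987.454333… → ⌈·⌉ = 988
j=12: r + 11k = 1080.787666… → ⌈·⌉ = 1081
j=13: r + 12k = 1174.121 → ⌈·⌉ = 1175
j=14: r + 13k = 1267.454333… → ⌈·⌉ = 1268
j=15: r + 14k = 1360.787666… → ⌈·⌉ = 1361
j=16: r + 15k = 1454.121 → ⌈·⌉ = 1455
j=17: r + 16k = 1547.454333… → ⌈·⌉ = 1548
j=18: r + 17k = 1640.787666… → ⌈·⌉ = 1641

55, 148, 241, 335, 428, 521, 615, 708, 801, 895, 988, 1081, 1175, 1268, 1361, 1455, 1548, 1641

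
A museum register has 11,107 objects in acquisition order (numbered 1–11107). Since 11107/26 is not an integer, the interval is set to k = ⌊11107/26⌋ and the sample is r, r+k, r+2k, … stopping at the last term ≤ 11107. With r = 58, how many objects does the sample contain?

26

k = ⌊11107/26⌋ = 427
Achieved size = ⌊(11107 − 58)/427⌋ + 1 = ⌊11049/427⌋ + 1 = 25 + 1 = 26
(last selection: 58 + 25×427 = 10733 ≤ 11107; next would be 11160 > 11107)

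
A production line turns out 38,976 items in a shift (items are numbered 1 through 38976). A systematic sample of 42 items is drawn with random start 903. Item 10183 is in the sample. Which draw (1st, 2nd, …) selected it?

k = 38976/42 = 928
position = (10183 − 903)/928 + 1 = 9280/928 + 1 = 10 + 1 = 11

11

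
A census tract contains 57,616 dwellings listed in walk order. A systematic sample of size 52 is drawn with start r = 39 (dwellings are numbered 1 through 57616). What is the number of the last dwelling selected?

56547

k = 57616/52 = 1108
52nd selection = r + (52−1)·k = 39 + 51×1108 = 39 + 56508 = 56547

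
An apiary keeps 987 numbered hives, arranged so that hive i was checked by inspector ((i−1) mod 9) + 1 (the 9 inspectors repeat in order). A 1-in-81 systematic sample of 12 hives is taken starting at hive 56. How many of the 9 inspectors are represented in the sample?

1

Consecutive selections differ by k = 81, so their inspector numbers differ by 81 mod 9 = 0.
gcd(81, 9) = 9, so the sample visits 9/9 = 1 distinct residues mod 9.
Start 56 is inspector 2; the inspectors hit are 2.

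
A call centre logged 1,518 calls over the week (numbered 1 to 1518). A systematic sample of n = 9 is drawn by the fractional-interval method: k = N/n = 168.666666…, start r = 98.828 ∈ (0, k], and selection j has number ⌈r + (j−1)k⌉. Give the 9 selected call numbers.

j=1: r + 0k = 98.828 → ⌈·⌉ = 99
j=2: r + 1k = 267.494666… → ⌈·⌉ = 268
j=3: r + 2k = 436.161333… → ⌈·⌉ = 437
j=4: r + 3k = 604.828 → ⌈·⌉ = 605
j=5: r + 4k = 773.494666… → ⌈·⌉ = 774
j=6: r + 5k = 942.161333… → ⌈·⌉ = 943
j=7: r + 6k = 1110.828 → ⌈·⌉ = 1111
j=8: r + 7k = 1279.494666… → ⌈·⌉ = 1280
j=9: r + 8k = 1448.161333… → ⌈·⌉ = 1449

99, 268, 437, 605, 774, 943, 1111, 1280, 1449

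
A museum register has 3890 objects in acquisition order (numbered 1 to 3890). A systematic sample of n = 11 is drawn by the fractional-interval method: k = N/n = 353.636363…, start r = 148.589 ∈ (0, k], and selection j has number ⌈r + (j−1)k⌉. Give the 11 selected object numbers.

149, 503, 856, 1210, 1564, 1917, 2271, 2625, 2978, 3332, 3685

j=1: r + 0k = 148.589 → ⌈·⌉ = 149
j=2: r + 1k = 502.225363… → ⌈·⌉ = 503
j=3: r + 2k = 855.861727… → ⌈·⌉ = 856
j=4: r + 3k = 1209.498090… → ⌈·⌉ = 1210
j=5: r + 4k = 1563.134454… → ⌈·⌉ = 1564
j=6: r + 5k = 1916.770818… → ⌈·⌉ = 1917
j=7: r + 6k = 2270.407181… → ⌈·⌉ = 2271
j=8: r + 7k = 2624.043545… → ⌈·⌉ = 2625
j=9: r + 8k = 2977.679909… → ⌈·⌉ = 2978
j=10: r + 9k = 3331.316272… → ⌈·⌉ = 3332
j=11: r + 10k = 3684.952636… → ⌈·⌉ = 3685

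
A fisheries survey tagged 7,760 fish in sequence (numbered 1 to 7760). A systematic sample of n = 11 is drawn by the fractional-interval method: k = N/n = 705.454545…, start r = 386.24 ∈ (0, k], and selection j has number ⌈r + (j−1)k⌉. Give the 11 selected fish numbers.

387, 1092, 1798, 2503, 3209, 3914, 4619, 5325, 6030, 6736, 7441

j=1: r + 0k = 386.24 → ⌈·⌉ = 387
j=2: r + 1k = 1091.694545… → ⌈·⌉ = 1092
j=3: r + 2k = 1797.149090… → ⌈·⌉ = 1798
j=4: r + 3k = 2502.603636… → ⌈·⌉ = 2503
j=5: r + 4k = 3208.058181… → ⌈·⌉ = 3209
j=6: r + 5k = 3913.512727… → ⌈·⌉ = 3914
j=7: r + 6k = 4618.967272… → ⌈·⌉ = 4619
j=8: r + 7k = 5324.421818… → ⌈·⌉ = 5325
j=9: r + 8k = 6029.876363… → ⌈·⌉ = 6030
j=10: r + 9k = 6735.330909… → ⌈·⌉ = 6736
j=11: r + 10k = 7440.785454… → ⌈·⌉ = 7441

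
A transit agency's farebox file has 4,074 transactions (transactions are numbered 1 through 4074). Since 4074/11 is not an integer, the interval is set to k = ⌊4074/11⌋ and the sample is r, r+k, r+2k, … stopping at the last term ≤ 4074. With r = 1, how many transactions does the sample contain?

k = ⌊4074/11⌋ = 370
Achieved size = ⌊(4074 − 1)/370⌋ + 1 = ⌊4073/370⌋ + 1 = 11 + 1 = 12
(last selection: 1 + 11×370 = 4071 ≤ 4074; next would be 4441 > 4074)

12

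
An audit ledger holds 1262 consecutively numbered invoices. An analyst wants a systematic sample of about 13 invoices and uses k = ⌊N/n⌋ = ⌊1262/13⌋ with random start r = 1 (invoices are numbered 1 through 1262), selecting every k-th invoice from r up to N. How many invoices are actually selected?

k = ⌊1262/13⌋ = 97
Achieved size = ⌊(1262 − 1)/97⌋ + 1 = ⌊1261/97⌋ + 1 = 13 + 1 = 14
(last selection: 1 + 13×97 = 1262 ≤ 1262; next would be 1359 > 1262)

14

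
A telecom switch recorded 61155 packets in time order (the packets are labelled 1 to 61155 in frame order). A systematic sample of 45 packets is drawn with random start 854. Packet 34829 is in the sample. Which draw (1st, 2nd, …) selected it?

26

k = 61155/45 = 1359
position = (34829 − 854)/1359 + 1 = 33975/1359 + 1 = 25 + 1 = 26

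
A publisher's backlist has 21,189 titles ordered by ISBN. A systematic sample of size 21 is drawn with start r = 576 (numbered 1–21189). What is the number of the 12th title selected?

11675

k = 21189/21 = 1009
12th selection = r + (12−1)·k = 576 + 11×1009 = 576 + 11099 = 11675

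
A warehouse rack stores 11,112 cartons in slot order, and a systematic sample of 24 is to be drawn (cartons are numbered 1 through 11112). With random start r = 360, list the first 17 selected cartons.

k = N/n = 11112/24 = 463
carton 1: 360
carton 2: 360 + 463 = 823
carton 3: 823 + 463 = 1286
carton 4: 1286 + 463 = 1749
carton 5: 1749 + 463 = 2212
carton 6: 2212 + 463 = 2675
carton 7: 2675 + 463 = 3138
carton 8: 3138 + 463 = 3601
carton 9: 3601 + 463 = 4064
carton 10: 4064 + 463 = 4527
carton 11: 4527 + 463 = 4990
carton 12: 4990 + 463 = 5453
carton 13: 5453 + 463 = 5916
carton 14: 5916 + 463 = 6379
carton 15: 6379 + 463 = 6842
carton 16: 6842 + 463 = 7305
carton 17: 7305 + 463 = 7768

360, 823, 1286, 1749, 2212, 2675, 3138, 3601, 4064, 4527, 4990, 5453, 5916, 6379, 6842, 7305, 7768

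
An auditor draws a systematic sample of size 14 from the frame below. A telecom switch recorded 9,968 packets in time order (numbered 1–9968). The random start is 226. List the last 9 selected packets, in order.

3786, 4498, 5210, 5922, 6634, 7346, 8058, 8770, 9482

k = N/n = 9968/14 = 712
6th selection = 226 + 5×712 = 3786
7th: 3786 + 712 = 4498
8th: 4498 + 712 = 5210
9th: 5210 + 712 = 5922
10th: 5922 + 712 = 6634
11th: 6634 + 712 = 7346
12th: 7346 + 712 = 8058
13th: 8058 + 712 = 8770
14th: 8770 + 712 = 9482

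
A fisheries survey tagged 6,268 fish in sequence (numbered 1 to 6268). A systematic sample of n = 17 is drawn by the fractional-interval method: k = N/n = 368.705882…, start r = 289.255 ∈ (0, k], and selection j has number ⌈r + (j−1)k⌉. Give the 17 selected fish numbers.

290, 658, 1027, 1396, 1765, 2133, 2502, 2871, 3239, 3608, 3977, 4346, 4714, 5083, 5452, 5820, 6189

j=1: r + 0k = 289.255 → ⌈·⌉ = 290
j=2: r + 1k = 657.960882… → ⌈·⌉ = 658
j=3: r + 2k = 1026.666764… → ⌈·⌉ = 1027
j=4: r + 3k = 1395.372647… → ⌈·⌉ = 1396
j=5: r + 4k = 1764.078529… → ⌈·⌉ = 1765
j=6: r + 5k = 2132.784411… → ⌈·⌉ = 2133
j=7: r + 6k = 2501.490294… → ⌈·⌉ = 2502
j=8: r + 7k = 2870.196176… → ⌈·⌉ = 2871
j=9: r + 8k = 3238.902058… → ⌈·⌉ = 3239
j=10: r + 9k = 3607.607941… → ⌈·⌉ = 3608
j=11: r + 10k = 3976.313823… → ⌈·⌉ = 3977
j=12: r + 11k = 4345.019705… → ⌈·⌉ = 4346
j=13: r + 12k = 4713.725588… → ⌈·⌉ = 4714
j=14: r + 13k = 5082.431470… → ⌈·⌉ = 5083
j=15: r + 14k = 5451.137352… → ⌈·⌉ = 5452
j=16: r + 15k = 5819.843235… → ⌈·⌉ = 5820
j=17: r + 16k = 6188.549117… → ⌈·⌉ = 6189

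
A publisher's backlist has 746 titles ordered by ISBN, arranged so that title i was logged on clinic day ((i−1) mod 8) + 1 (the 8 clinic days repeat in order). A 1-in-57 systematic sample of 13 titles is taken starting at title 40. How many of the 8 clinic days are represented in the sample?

8

Consecutive selections differ by k = 57, so their clinic day numbers differ by 57 mod 8 = 1.
gcd(57, 8) = 1, so the sample visits 8/1 = 8 distinct residues mod 8.
Start 40 is clinic day 8; the clinic days hit are 1, 2, 3, 4, 5, 6, 7, 8.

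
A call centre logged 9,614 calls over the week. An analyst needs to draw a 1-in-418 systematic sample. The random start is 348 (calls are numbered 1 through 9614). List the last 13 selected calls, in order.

4528, 4946, 5364, 5782, 6200, 6618, 7036, 7454, 7872, 8290, 8708, 9126, 9544

11th selection = 348 + 10×418 = 4528
12th: 4528 + 418 = 4946
13th: 4946 + 418 = 5364
14th: 5364 + 418 = 5782
15th: 5782 + 418 = 6200
16th: 6200 + 418 = 6618
17th: 6618 + 418 = 7036
18th: 7036 + 418 = 7454
19th: 7454 + 418 = 7872
20th: 7872 + 418 = 8290
21st: 8290 + 418 = 8708
22nd: 8708 + 418 = 9126
23rd: 9126 + 418 = 9544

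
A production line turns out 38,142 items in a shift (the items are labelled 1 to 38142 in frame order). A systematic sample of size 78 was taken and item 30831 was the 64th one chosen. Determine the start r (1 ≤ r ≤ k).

k = 38142/78 = 489
r = 30831 − (64−1)×489 = 30831 − 30807 = 24

24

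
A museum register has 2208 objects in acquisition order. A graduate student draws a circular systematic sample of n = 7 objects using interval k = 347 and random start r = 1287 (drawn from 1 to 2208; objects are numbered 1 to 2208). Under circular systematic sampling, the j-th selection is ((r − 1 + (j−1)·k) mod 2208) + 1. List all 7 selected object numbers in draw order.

Selection 1: 1287
Selection 2: 1287 + 347 = 1634
Selection 3: 1634 + 347 = 1981
Selection 4: 1981 + 347 = 2328 → 2328 − 2208 = 120
Selection 5: 120 + 347 = 467
Selection 6: 467 + 347 = 814
Selection 7: 814 + 347 = 1161

1287, 1634, 1981, 120, 467, 814, 1161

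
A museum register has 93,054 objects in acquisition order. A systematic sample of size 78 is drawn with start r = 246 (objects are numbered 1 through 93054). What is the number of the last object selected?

k = 93054/78 = 1193
78th selection = r + (78−1)·k = 246 + 77×1193 = 246 + 91861 = 92107

92107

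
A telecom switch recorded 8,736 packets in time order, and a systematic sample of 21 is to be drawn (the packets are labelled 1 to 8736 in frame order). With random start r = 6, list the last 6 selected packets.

6246, 6662, 7078, 7494, 7910, 8326

k = N/n = 8736/21 = 416
16th selection = 6 + 15×416 = 6246
17th: 6246 + 416 = 6662
18th: 6662 + 416 = 7078
19th: 7078 + 416 = 7494
20th: 7494 + 416 = 7910
21st: 7910 + 416 = 8326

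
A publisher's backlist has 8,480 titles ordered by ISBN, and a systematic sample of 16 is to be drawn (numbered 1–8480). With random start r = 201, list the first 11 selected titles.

k = N/n = 8480/16 = 530
title 1: 201
title 2: 201 + 530 = 731
title 3: 731 + 530 = 1261
title 4: 1261 + 530 = 1791
title 5: 1791 + 530 = 2321
title 6: 2321 + 530 = 2851
title 7: 2851 + 530 = 3381
title 8: 3381 + 530 = 3911
title 9: 3911 + 530 = 4441
title 10: 4441 + 530 = 4971
title 11: 4971 + 530 = 5501

201, 731, 1261, 1791, 2321, 2851, 3381, 3911, 4441, 4971, 5501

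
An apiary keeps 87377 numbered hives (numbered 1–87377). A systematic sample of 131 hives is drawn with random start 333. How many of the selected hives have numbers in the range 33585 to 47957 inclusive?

k = 87377/131 = 667
First selection ≥ 33585: 333 + ⌈(33585−333)/667⌉·667 = 333 + 50×667 = 33683
Last selection ≤ 47957: 333 + ⌊(47957−333)/667⌋·667 = 333 + 71×667 = 47690
Count = 71 − 50 + 1 = 22

22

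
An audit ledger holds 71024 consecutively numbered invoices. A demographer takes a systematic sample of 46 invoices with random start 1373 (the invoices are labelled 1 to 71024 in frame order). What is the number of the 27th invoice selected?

41517

k = 71024/46 = 1544
27th selection = r + (27−1)·k = 1373 + 26×1544 = 1373 + 40144 = 41517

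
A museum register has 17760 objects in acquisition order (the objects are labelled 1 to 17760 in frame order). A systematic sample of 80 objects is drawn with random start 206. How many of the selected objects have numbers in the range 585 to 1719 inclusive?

5

k = 17760/80 = 222
First selection ≥ 585: 206 + ⌈(585−206)/222⌉·222 = 206 + 2×222 = 650
Last selection ≤ 1719: 206 + ⌊(1719−206)/222⌋·222 = 206 + 6×222 = 1538
Count = 6 − 2 + 1 = 5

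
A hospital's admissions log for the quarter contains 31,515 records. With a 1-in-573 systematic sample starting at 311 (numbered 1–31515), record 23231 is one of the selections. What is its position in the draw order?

41

k = 573
position = (23231 − 311)/573 + 1 = 22920/573 + 1 = 40 + 1 = 41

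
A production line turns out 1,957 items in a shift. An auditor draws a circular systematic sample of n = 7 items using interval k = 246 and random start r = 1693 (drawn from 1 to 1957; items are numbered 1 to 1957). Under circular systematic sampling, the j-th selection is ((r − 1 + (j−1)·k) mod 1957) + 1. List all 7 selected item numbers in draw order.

1693, 1939, 228, 474, 720, 966, 1212

Selection 1: 1693
Selection 2: 1693 + 246 = 1939
Selection 3: 1939 + 246 = 2185 → 2185 − 1957 = 228
Selection 4: 228 + 246 = 474
Selection 5: 474 + 246 = 720
Selection 6: 720 + 246 = 966
Selection 7: 966 + 246 = 1212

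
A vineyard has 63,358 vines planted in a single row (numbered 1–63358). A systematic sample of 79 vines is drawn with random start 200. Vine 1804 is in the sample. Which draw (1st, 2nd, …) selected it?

k = 63358/79 = 802
position = (1804 − 200)/802 + 1 = 1604/802 + 1 = 2 + 1 = 3

3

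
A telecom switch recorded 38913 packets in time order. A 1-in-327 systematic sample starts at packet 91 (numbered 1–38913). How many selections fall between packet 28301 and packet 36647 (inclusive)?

25

k = 327
First selection ≥ 28301: 91 + ⌈(28301−91)/327⌉·327 = 91 + 87×327 = 28540
Last selection ≤ 36647: 91 + ⌊(36647−91)/327⌋·327 = 91 + 111×327 = 36388
Count = 111 − 87 + 1 = 25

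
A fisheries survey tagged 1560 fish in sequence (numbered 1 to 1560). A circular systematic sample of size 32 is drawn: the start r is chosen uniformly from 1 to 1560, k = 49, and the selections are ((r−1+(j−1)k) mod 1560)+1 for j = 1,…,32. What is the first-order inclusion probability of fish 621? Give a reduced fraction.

4/195

For each position j, as r ranges over 1…1560 the j-th selection hits every fish exactly once, so fish 621 is selected for exactly 32 of the 1560 starts.
Inclusion probability = 32/1560 = 4/195.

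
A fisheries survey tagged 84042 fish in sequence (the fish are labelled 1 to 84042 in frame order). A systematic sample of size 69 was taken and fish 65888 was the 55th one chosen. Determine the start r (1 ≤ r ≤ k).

116

k = 84042/69 = 1218
r = 65888 − (55−1)×1218 = 65888 − 65772 = 116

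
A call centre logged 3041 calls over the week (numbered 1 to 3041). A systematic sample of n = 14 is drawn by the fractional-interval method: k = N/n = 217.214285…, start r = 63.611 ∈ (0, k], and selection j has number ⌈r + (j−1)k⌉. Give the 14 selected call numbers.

j=1: r + 0k = 63.611 → ⌈·⌉ = 64
j=2: r + 1k = 280.825285… → ⌈·⌉ = 281
j=3: r + 2k = 498.039571… → ⌈·⌉ = 499
j=4: r + 3k = 715.253857… → ⌈·⌉ = 716
j=5: r + 4k = 932.468142… → ⌈·⌉ = 933
j=6: r + 5k = 1149.682428… → ⌈·⌉ = 1150
j=7: r + 6k = 1366.896714… → ⌈·⌉ = 1367
j=8: r + 7k = 1584.111 → ⌈·⌉ = 1585
j=9: r + 8k = 1801.325285… → ⌈·⌉ = 1802
j=10: r + 9k = 2018.539571… → ⌈·⌉ = 2019
j=11: r + 10k = 2235.753857… → ⌈·⌉ = 2236
j=12: r + 11k = 2452.968142… → ⌈·⌉ = 2453
j=13: r + 12k = 2670.182428… → ⌈·⌉ = 2671
j=14: r + 13k = 2887.396714… → ⌈·⌉ = 2888

64, 281, 499, 716, 933, 1150, 1367, 1585, 1802, 2019, 2236, 2453, 2671, 2888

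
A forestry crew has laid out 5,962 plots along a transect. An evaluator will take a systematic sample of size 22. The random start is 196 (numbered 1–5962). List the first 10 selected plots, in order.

k = N/n = 5962/22 = 271
plot 1: 196
plot 2: 196 + 271 = 467
plot 3: 467 + 271 = 738
plot 4: 738 + 271 = 1009
plot 5: 1009 + 271 = 1280
plot 6: 1280 + 271 = 1551
plot 7: 1551 + 271 = 1822
plot 8: 1822 + 271 = 2093
plot 9: 2093 + 271 = 2364
plot 10: 2364 + 271 = 2635

196, 467, 738, 1009, 1280, 1551, 1822, 2093, 2364, 2635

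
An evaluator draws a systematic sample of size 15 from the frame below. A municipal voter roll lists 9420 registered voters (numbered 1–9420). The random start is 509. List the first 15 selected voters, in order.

k = N/n = 9420/15 = 628
voter 1: 509
voter 2: 509 + 628 = 1137
voter 3: 1137 + 628 = 1765
voter 4: 1765 + 628 = 2393
voter 5: 2393 + 628 = 3021
voter 6: 3021 + 628 = 3649
voter 7: 3649 + 628 = 4277
voter 8: 4277 + 628 = 4905
voter 9: 4905 + 628 = 5533
voter 10: 5533 + 628 = 6161
voter 11: 6161 + 628 = 6789
voter 12: 6789 + 628 = 7417
voter 13: 7417 + 628 = 8045
voter 14: 8045 + 628 = 8673
voter 15: 8673 + 628 = 9301

509, 1137, 1765, 2393, 3021, 3649, 4277, 4905, 5533, 6161, 6789, 7417, 8045, 8673, 9301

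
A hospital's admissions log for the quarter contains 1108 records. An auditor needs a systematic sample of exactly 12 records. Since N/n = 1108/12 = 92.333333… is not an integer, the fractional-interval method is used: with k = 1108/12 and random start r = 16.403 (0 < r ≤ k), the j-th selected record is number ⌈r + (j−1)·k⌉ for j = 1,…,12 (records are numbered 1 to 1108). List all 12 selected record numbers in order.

j=1: r + 0k = 16.403 → ⌈·⌉ = 17
j=2: r + 1k = 108.736333… → ⌈·⌉ = 109
j=3: r + 2k = 201.069666… → ⌈·⌉ = 202
j=4: r + 3k = 293.403 → ⌈·⌉ = 294
j=5: r + 4k = 385.736333… → ⌈·⌉ = 386
j=6: r + 5k = 478.069666… → ⌈·⌉ = 479
j=7: r + 6k = 570.403 → ⌈·⌉ = 571
j=8: r + 7k = 662.736333… → ⌈·⌉ = 663
j=9: r + 8k = 755.069666… → ⌈·⌉ = 756
j=10: r + 9k = 847.403 → ⌈·⌉ = 848
j=11: r + 10k = 939.736333… → ⌈·⌉ = 940
j=12: r + 11k = 1032.069666… → ⌈·⌉ = 1033

17, 109, 202, 294, 386, 479, 571, 663, 756, 848, 940, 1033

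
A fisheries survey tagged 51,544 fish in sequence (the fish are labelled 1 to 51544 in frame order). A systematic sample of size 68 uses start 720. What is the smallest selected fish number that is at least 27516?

28008

k = 51544/68 = 758
Steps past start: ⌈(27516 − 720)/758⌉ = ⌈26796/758⌉ = 36
Selected fish: 720 + 36×758 = 28008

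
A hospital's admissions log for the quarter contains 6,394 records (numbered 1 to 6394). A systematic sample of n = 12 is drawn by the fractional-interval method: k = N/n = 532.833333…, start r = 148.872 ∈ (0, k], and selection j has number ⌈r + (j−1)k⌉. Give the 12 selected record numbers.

149, 682, 1215, 1748, 2281, 2814, 3346, 3879, 4412, 4945, 5478, 6011

j=1: r + 0k = 148.872 → ⌈·⌉ = 149
j=2: r + 1k = 681.705333… → ⌈·⌉ = 682
j=3: r + 2k = 1214.538666… → ⌈·⌉ = 1215
j=4: r + 3k = 1747.372 → ⌈·⌉ = 1748
j=5: r + 4k = 2280.205333… → ⌈·⌉ = 2281
j=6: r + 5k = 2813.038666… → ⌈·⌉ = 2814
j=7: r + 6k = 3345.872 → ⌈·⌉ = 3346
j=8: r + 7k = 3878.705333… → ⌈·⌉ = 3879
j=9: r + 8k = 4411.538666… → ⌈·⌉ = 4412
j=10: r + 9k = 4944.372 → ⌈·⌉ = 4945
j=11: r + 10k = 5477.205333… → ⌈·⌉ = 5478
j=12: r + 11k = 6010.038666… → ⌈·⌉ = 6011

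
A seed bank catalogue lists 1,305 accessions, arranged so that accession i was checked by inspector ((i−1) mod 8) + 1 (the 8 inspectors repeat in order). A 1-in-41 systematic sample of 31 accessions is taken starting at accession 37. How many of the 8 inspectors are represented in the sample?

Consecutive selections differ by k = 41, so their inspector numbers differ by 41 mod 8 = 1.
gcd(41, 8) = 1, so the sample visits 8/1 = 8 distinct residues mod 8.
Start 37 is inspector 5; the inspectors hit are 1, 2, 3, 4, 5, 6, 7, 8.

8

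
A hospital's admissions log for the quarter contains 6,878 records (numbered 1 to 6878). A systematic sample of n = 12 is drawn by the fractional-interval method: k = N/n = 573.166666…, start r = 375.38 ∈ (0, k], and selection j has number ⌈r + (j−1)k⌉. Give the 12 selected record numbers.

j=1: r + 0k = 375.38 → ⌈·⌉ = 376
j=2: r + 1k = 948.546666… → ⌈·⌉ = 949
j=3: r + 2k = 1521.713333… → ⌈·⌉ = 1522
j=4: r + 3k = 2094.88 → ⌈·⌉ = 2095
j=5: r + 4k = 2668.046666… → ⌈·⌉ = 2669
j=6: r + 5k = 3241.213333… → ⌈·⌉ = 3242
j=7: r + 6k = 3814.38 → ⌈·⌉ = 3815
j=8: r + 7k = 4387.546666… → ⌈·⌉ = 4388
j=9: r + 8k = 4960.713333… → ⌈·⌉ = 4961
j=10: r + 9k = 5533.88 → ⌈·⌉ = 5534
j=11: r + 10k = 6107.046666… → ⌈·⌉ = 6108
j=12: r + 11k = 6680.213333… → ⌈·⌉ = 6681

376, 949, 1522, 2095, 2669, 3242, 3815, 4388, 4961, 5534, 6108, 6681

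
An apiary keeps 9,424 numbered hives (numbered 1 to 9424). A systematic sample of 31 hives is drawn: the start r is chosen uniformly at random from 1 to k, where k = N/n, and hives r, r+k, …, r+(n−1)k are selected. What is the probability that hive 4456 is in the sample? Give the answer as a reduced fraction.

k = 9424/31 = 304.
Hive 4456 is selected iff r ≡ 4456 (mod 304); exactly one such r in {1,…,304}.
Inclusion probability = 1/304.

1/304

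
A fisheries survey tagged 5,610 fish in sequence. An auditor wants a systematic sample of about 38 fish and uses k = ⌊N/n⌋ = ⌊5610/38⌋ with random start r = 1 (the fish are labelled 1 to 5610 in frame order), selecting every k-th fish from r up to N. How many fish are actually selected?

k = ⌊5610/38⌋ = 147
Achieved size = ⌊(5610 − 1)/147⌋ + 1 = ⌊5609/147⌋ + 1 = 38 + 1 = 39
(last selection: 1 + 38×147 = 5587 ≤ 5610; next would be 5734 > 5610)

39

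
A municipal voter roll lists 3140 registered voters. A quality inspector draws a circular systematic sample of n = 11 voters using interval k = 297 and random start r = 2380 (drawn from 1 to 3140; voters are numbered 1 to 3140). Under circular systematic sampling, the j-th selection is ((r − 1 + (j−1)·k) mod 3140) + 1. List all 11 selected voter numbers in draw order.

Selection 1: 2380
Selection 2: 2380 + 297 = 2677
Selection 3: 2677 + 297 = 2974
Selection 4: 2974 + 297 = 3271 → 3271 − 3140 = 131
Selection 5: 131 + 297 = 428
Selection 6: 428 + 297 = 725
Selection 7: 725 + 297 = 1022
Selection 8: 1022 + 297 = 1319
Selection 9: 1319 + 297 = 1616
Selection 10: 1616 + 297 = 1913
Selection 11: 1913 + 297 = 2210

2380, 2677, 2974, 131, 428, 725, 1022, 1319, 1616, 1913, 2210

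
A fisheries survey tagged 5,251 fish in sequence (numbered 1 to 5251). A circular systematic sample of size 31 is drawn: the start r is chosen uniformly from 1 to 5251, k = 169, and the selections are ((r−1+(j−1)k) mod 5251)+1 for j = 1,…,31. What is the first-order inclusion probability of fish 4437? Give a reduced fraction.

31/5251

For each position j, as r ranges over 1…5251 the j-th selection hits every fish exactly once, so fish 4437 is selected for exactly 31 of the 5251 starts.
Inclusion probability = 31/5251.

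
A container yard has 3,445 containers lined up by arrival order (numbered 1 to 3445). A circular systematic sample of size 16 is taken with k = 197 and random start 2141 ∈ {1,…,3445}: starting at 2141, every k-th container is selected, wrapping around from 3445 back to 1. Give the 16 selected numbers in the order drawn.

2141, 2338, 2535, 2732, 2929, 3126, 3323, 75, 272, 469, 666, 863, 1060, 1257, 1454, 1651

Selection 1: 2141
Selection 2: 2141 + 197 = 2338
Selection 3: 2338 + 197 = 2535
Selection 4: 2535 + 197 = 2732
Selection 5: 2732 + 197 = 2929
Selection 6: 2929 + 197 = 3126
Selection 7: 3126 + 197 = 3323
Selection 8: 3323 + 197 = 3520 → 3520 − 3445 = 75
Selection 9: 75 + 197 = 272
Selection 10: 272 + 197 = 469
Selection 11: 469 + 197 = 666
Selection 12: 666 + 197 = 863
Selection 13: 863 + 197 = 1060
Selection 14: 1060 + 197 = 1257
Selection 15: 1257 + 197 = 1454
Selection 16: 1454 + 197 = 1651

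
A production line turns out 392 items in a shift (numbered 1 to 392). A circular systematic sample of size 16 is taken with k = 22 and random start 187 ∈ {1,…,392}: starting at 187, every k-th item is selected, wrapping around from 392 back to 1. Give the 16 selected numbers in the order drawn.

187, 209, 231, 253, 275, 297, 319, 341, 363, 385, 15, 37, 59, 81, 103, 125

Selection 1: 187
Selection 2: 187 + 22 = 209
Selection 3: 209 + 22 = 231
Selection 4: 231 + 22 = 253
Selection 5: 253 + 22 = 275
Selection 6: 275 + 22 = 297
Selection 7: 297 + 22 = 319
Selection 8: 319 + 22 = 341
Selection 9: 341 + 22 = 363
Selection 10: 363 + 22 = 385
Selection 11: 385 + 22 = 407 → 407 − 392 = 15
Selection 12: 15 + 22 = 37
Selection 13: 37 + 22 = 59
Selection 14: 59 + 22 = 81
Selection 15: 81 + 22 = 103
Selection 16: 103 + 22 = 125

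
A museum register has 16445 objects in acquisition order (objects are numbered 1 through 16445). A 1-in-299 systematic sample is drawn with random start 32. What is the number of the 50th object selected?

k = 299
50th selection = r + (50−1)·k = 32 + 49×299 = 32 + 14651 = 14683

14683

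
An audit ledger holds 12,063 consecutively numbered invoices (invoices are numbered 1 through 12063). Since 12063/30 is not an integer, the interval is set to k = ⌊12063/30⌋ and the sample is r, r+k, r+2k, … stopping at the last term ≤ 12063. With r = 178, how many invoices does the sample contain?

30

k = ⌊12063/30⌋ = 402
Achieved size = ⌊(12063 − 178)/402⌋ + 1 = ⌊11885/402⌋ + 1 = 29 + 1 = 30
(last selection: 178 + 29×402 = 11836 ≤ 12063; next would be 12238 > 12063)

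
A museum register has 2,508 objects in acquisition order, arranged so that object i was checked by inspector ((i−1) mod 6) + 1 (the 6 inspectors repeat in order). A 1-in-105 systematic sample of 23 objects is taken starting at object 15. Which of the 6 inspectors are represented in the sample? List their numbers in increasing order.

Consecutive selections differ by k = 105, so their inspector numbers differ by 105 mod 6 = 3.
gcd(105, 6) = 3, so the sample visits 6/3 = 2 distinct residues mod 6.
Start 15 is inspector 3; the inspectors hit are 3, 6.

3, 6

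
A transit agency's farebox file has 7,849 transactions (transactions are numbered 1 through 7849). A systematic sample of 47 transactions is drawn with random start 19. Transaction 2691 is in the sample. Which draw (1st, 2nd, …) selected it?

k = 7849/47 = 167
position = (2691 − 19)/167 + 1 = 2672/167 + 1 = 16 + 1 = 17

17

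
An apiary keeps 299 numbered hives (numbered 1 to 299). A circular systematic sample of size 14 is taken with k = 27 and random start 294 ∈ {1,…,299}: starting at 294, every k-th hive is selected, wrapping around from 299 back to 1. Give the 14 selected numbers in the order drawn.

Selection 1: 294
Selection 2: 294 + 27 = 321 → 321 − 299 = 22
Selection 3: 22 + 27 = 49
Selection 4: 49 + 27 = 76
Selection 5: 76 + 27 = 103
Selection 6: 103 + 27 = 130
Selection 7: 130 + 27 = 157
Selection 8: 157 + 27 = 184
Selection 9: 184 + 27 = 211
Selection 10: 211 + 27 = 238
Selection 11: 238 + 27 = 265
Selection 12: 265 + 27 = 292
Selection 13: 292 + 27 = 319 → 319 − 299 = 20
Selection 14: 20 + 27 = 47

294, 22, 49, 76, 103, 130, 157, 184, 211, 238, 265, 292, 20, 47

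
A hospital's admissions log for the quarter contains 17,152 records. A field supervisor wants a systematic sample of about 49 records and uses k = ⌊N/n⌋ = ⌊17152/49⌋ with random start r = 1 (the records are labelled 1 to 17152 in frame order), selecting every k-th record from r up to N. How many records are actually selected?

k = ⌊17152/49⌋ = 350
Achieved size = ⌊(17152 − 1)/350⌋ + 1 = ⌊17151/350⌋ + 1 = 49 + 1 = 50
(last selection: 1 + 49×350 = 17151 ≤ 17152; next would be 17501 > 17152)

50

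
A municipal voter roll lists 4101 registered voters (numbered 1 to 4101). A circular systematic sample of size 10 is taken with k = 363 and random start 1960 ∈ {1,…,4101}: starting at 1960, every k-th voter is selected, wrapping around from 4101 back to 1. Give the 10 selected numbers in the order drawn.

1960, 2323, 2686, 3049, 3412, 3775, 37, 400, 763, 1126

Selection 1: 1960
Selection 2: 1960 + 363 = 2323
Selection 3: 2323 + 363 = 2686
Selection 4: 2686 + 363 = 3049
Selection 5: 3049 + 363 = 3412
Selection 6: 3412 + 363 = 3775
Selection 7: 3775 + 363 = 4138 → 4138 − 4101 = 37
Selection 8: 37 + 363 = 400
Selection 9: 400 + 363 = 763
Selection 10: 763 + 363 = 1126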